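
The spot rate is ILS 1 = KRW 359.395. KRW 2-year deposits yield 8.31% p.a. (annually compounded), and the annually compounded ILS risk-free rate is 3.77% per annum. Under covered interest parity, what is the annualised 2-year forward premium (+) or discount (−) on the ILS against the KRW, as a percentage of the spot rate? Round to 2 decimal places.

+4.47%

T = 2 years.
F = S · g_KRW/g_ILS = 359.395 × 1.1731056/1.0768213 = 391.530412.
Annualised premium = (F − S)/S × (1/T) = (391.530412 − 359.395)/359.395 ÷ 2 = 4.47%.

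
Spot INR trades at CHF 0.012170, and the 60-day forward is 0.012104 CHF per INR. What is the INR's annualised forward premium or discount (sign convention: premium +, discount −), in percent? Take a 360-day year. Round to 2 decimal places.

T = 60/360 years.
(F − S)/S = (0.012104 − 0.01217)/0.01217 = -0.0054232.
Per annum: -0.0054232 / (60/360) = -0.032539 = -3.25%.

-3.25%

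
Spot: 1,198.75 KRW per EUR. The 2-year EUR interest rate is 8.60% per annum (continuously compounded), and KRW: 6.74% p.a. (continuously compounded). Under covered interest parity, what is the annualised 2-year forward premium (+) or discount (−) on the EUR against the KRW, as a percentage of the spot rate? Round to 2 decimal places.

-1.83%

T = 2 years.
CIP forward (KRW per EUR) = 1198.75 × 1.1443079/1.1876778 = 1154.97578.
Annualised premium = (F − S)/S × (1/T) = (1154.97578 − 1198.75)/1198.75 ÷ 2 = -1.83%.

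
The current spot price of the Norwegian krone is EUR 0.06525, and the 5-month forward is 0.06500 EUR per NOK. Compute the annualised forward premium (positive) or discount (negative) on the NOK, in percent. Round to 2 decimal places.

T = 5/12 years.
NOK trades forward at -0.38314% vs spot over the period.
×(1/T) gives -0.92% p.a.

-0.92%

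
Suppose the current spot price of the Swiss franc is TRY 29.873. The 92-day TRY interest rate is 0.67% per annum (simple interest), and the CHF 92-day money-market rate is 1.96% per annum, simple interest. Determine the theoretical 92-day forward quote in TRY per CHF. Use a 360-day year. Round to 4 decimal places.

29.7750

T = 92/360 years.
TRY growth factor: 1 + 0.0067×92/360 = 1.00171222.
Growth of 1 CHF over T: 1 + 0.0196×92/360 = 1.00500889.
CIP: F = S · (grow TRY)/(grow CHF) = 29.873 × 1.00171222/1.00500889 = 29.775009 TRY per CHF.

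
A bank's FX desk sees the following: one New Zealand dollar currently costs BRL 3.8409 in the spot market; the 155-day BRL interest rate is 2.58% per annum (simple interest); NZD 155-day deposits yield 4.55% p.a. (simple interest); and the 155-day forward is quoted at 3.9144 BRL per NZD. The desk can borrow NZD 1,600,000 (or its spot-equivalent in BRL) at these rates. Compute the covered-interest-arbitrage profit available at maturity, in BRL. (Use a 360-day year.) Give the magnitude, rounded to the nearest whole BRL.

BRL 172,029

T = 155/360 years.
Route A — deposit NZD, sell forward: 1,600,000 × 1.019590278 × 3.9144 = BRL 6,385,734.69.
Route B — convert at spot, deposit BRL: 1,600,000 × 3.8409 × 1.011108333 = BRL 6,213,705.59.
The quoted forward overvalues NZD, so borrow BRL, buy NZD at spot, deposit the NZD at 4.55%, and sell the proceeds forward at 3.9144.
Arbitrage profit = |6,385,734.69 − 6,213,705.59| = BRL 172,029.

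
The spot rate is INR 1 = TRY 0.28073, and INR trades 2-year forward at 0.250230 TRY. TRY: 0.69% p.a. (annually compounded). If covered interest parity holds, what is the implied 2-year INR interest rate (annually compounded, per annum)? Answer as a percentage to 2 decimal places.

T = 2 years.
F/S = 0.25023/0.28073 = 0.8913547 = (growth of TRY) / (growth of INR).
The TRY side grows by (1 + 0.0069)^2 = 1.0138476.
That pins the INR growth at 1.1374233.
r = 1.1374233^(1/2) − 1 = 0.066500 → 6.65%.

6.65%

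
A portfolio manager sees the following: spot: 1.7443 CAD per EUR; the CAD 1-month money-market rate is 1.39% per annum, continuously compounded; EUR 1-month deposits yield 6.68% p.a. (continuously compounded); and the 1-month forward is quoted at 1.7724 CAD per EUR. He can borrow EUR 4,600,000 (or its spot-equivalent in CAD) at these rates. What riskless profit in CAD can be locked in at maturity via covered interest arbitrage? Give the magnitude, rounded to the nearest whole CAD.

T = 1/12 years.
Route A — deposit EUR, sell forward: 4,600,000 × 1.005582189 × 1.7724 = CAD 8,198,551.81.
Route B — convert at spot, deposit CAD: 4,600,000 × 1.7443 × 1.001159004 = CAD 8,033,079.59.
The quoted forward overvalues EUR, so borrow CAD, buy EUR at spot, deposit the EUR at 6.68%, and sell the proceeds forward at 1.7724.
The gap between the two covered legs is CAD 165,472.

CAD 165,472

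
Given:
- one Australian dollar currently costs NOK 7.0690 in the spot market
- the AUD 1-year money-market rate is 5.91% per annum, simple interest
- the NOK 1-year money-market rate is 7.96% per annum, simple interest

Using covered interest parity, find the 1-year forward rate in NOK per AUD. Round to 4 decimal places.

T = 1 year.
NOK growth factor: 1 + 0.0796×1 = 1.079600.
AUD growth factor: 1 + 0.0591×1 = 1.059100.
CIP: F = S · (grow NOK)/(grow AUD) = 7.069 × 1.079600/1.059100 = 7.205828 NOK per AUD.

7.2058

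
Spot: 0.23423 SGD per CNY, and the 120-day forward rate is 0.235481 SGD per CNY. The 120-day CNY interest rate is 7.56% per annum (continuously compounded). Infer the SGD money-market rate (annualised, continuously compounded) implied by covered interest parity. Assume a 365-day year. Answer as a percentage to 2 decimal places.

T = 120/365 years.
CIP gives F = S · g_SGD/g_CNY, so g_SGD/g_CNY = 0.235481/0.23423 = 1.0053409.
The CNY side grows by e^(0.0756×120/365) = 1.0251662.
Hence g_SGD = 1.0306415.
Take logs: ln 1.0306415 / (120/365) = 0.091802, so 9.18%.

9.18%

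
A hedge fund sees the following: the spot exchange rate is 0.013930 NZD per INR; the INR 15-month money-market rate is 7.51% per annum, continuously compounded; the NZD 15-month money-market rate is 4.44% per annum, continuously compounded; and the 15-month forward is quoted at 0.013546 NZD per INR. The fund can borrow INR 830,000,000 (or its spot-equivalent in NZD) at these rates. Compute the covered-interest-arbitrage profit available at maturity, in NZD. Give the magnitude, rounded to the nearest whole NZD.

T = 15/12 years.
Keep in INR, deliver into the forward: 830,000,000·1.0984224345·0.013546 = NZD 12,349,761.15.
Swap to NZD now, deposit: 830,000,000·0.013930·1.0570690171 = NZD 12,221,726.27.
The quoted forward overvalues INR, so borrow NZD, buy INR at spot, deposit the INR at 7.51%, and sell the proceeds forward at 0.013546.
The gap between the two covered legs is NZD 128,035.

NZD 128,035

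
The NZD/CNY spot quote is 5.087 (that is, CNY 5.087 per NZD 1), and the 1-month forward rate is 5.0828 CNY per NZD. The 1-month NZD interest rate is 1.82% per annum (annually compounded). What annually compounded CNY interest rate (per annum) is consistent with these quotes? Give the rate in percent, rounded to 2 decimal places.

0.82%

T = 1/12 years.
CIP gives F = S · g_CNY/g_NZD, so g_CNY/g_NZD = 5.0828/5.087 = 0.9991744.
NZD growth factor: (1 + 0.0182)^(1/12) = 1.0015042.
So the CNY growth factor = 1.0006774.
r = 1.0006774^(12/1) − 1 = 0.008159 → 0.82%.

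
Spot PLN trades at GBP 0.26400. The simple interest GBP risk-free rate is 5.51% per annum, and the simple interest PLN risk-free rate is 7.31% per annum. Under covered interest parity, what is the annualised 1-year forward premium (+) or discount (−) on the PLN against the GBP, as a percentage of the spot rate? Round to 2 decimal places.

-1.68%

T = 1 year.
CIP forward (GBP per PLN) = 0.264 × 1.055100/1.073100 = 0.25957171.
Annualised premium = (F − S)/S × (1/T) = (0.25957171 − 0.264)/0.264 ÷ 1 = -1.68%.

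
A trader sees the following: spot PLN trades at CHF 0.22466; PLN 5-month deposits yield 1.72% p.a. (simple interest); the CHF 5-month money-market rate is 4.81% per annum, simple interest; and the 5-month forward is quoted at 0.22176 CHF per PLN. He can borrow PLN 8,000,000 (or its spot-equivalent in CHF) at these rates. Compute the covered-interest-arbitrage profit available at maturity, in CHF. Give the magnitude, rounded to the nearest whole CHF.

T = 5/12 years.
Route A — deposit PLN, sell forward: 8,000,000 × 1.007166667 × 0.22176 = CHF 1,786,794.24.
Route B — convert at spot, deposit CHF: 8,000,000 × 0.22466 × 1.020041667 = CHF 1,833,300.49.
The quoted forward undervalues PLN, so borrow PLN, convert to CHF at spot, deposit the CHF at 4.81%, and buy PLN forward at 0.22176 to cover the loan.
Arbitrage profit = |1,786,794.24 − 1,833,300.49| = CHF 46,506.

CHF 46,506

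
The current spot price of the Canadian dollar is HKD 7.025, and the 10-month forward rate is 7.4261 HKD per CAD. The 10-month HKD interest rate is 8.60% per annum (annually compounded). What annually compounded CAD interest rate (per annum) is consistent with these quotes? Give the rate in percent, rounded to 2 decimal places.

T = 10/12 years.
CIP gives F = S · g_HKD/g_CAD, so g_HKD/g_CAD = 7.4261/7.025 = 1.0570961.
HKD growth factor: (1 + 0.0860)^(10/12) = 1.0711695.
That pins the CAD growth at 1.0133133.
Annualise: 1.0133133^(12/10) − 1 = 0.015997 = 1.60%.

1.60%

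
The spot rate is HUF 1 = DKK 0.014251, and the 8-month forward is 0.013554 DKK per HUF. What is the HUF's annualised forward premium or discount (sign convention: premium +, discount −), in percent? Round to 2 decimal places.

-7.34%

T = 8/12 years.
HUF trades forward at -4.89088% vs spot over the period.
Annualise by dividing by T: -0.0489088 / (8/12) = -0.073363 → -7.34%.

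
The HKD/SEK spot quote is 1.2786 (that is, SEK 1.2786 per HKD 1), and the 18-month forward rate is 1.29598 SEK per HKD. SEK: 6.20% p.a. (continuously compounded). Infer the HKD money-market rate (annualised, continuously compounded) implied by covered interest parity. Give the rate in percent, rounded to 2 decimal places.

5.30%

T = 18/12 years.
F/S = 1.29598/1.2786 = 1.0135930 = (growth of SEK) / (growth of HKD).
The SEK side grows by e^(0.0620×18/12) = 1.0974617.
Hence g_HKD = 1.082744.
Take logs: ln 1.082744 / (18/12) = 0.052999, so 5.30%.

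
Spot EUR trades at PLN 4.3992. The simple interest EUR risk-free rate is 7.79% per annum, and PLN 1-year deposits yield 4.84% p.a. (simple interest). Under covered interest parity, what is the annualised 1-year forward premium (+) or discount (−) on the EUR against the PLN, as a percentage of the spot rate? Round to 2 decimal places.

-2.74%

T = 1 year.
No-arbitrage forward: 4.3992 × 1.048400 / 1.077900 = 4.2788026 PLN/EUR.
Annualised premium = (F − S)/S × (1/T) = (4.2788026 − 4.3992)/4.3992 ÷ 1 = -2.74%.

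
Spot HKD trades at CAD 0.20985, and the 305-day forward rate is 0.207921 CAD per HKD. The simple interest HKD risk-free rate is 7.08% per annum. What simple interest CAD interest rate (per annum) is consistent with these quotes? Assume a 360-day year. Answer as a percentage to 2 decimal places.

T = 305/360 years.
By CIP, F/S equals the CAD-to-HKD growth ratio: 0.207921/0.20985 = 0.9908077.
HKD growth factor: 1 + 0.0708×305/360 = 1.0599833.
Hence g_CAD = 1.0502396.
(1.0502396 − 1)/T = 0.059299, i.e. 5.93%.

5.93%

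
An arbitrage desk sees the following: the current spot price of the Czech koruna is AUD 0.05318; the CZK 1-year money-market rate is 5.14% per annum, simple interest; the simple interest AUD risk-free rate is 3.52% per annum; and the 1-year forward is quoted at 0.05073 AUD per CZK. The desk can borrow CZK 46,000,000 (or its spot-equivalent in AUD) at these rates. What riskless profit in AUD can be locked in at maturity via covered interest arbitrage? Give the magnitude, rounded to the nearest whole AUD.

AUD 78,863

T = 1 year.
Invest the CZK and cover forward: 46,000,000 × 1.051400 × 0.05073 = AUD 2,453,526.01.
Convert at spot and invest in AUD: 46,000,000 × 0.05318 × 1.035200 = AUD 2,532,389.06.
The quoted forward undervalues CZK, so borrow CZK, convert to AUD at spot, deposit the AUD at 3.52%, and buy CZK forward at 0.05073 to cover the loan.
Arbitrage profit = |2,453,526.01 − 2,532,389.06| = AUD 78,863.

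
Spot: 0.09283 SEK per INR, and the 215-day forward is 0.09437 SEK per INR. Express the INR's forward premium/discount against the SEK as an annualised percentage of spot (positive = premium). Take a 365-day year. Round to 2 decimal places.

+2.82%

T = 215/365 years.
Period premium: (0.09437 − 0.09283)/0.09283 = 0.0165895.
Annualise by dividing by T: 0.0165895 / (215/365) = 0.028164 → 2.82%.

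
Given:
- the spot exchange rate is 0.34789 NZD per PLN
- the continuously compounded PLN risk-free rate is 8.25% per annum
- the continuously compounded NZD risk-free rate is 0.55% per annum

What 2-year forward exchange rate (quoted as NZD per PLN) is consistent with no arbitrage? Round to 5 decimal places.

T = 2 years.
NZD growth factor: e^(0.0055×2) = 1.0110607.
Growth of 1 PLN over T: e^(0.0825×2) = 1.1793931.
Forward (NZD per PLN) = 0.34789 × 1.0110607 / 1.1793931 = 0.2982364.

0.29824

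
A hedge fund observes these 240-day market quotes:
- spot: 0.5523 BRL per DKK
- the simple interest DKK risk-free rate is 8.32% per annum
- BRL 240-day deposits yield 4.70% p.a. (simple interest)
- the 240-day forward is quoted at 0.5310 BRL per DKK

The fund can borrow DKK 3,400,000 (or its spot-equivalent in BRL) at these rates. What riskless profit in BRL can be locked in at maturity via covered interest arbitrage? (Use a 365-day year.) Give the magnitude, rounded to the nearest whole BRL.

BRL 31,685

T = 240/365 years.
Invest the DKK and cover forward: 3,400,000 × 1.054706849 × 0.5310 = BRL 1,904,167.75.
Convert at spot and invest in BRL: 3,400,000 × 0.5523 × 1.03090411 = BRL 1,935,852.36.
The quoted forward undervalues DKK, so borrow DKK, convert to BRL at spot, deposit the BRL at 4.70%, and buy DKK forward at 0.5310 to cover the loan.
Arbitrage profit = |1,904,167.75 − 1,935,852.36| = BRL 31,685.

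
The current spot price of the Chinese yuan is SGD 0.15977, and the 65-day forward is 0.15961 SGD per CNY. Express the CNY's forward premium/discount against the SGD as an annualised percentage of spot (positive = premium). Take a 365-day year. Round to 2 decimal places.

T = 65/365 years.
CNY trades forward at -0.10014% vs spot over the period.
Per annum: -0.0010014 / (65/365) = -0.005623 = -0.56%.

-0.56%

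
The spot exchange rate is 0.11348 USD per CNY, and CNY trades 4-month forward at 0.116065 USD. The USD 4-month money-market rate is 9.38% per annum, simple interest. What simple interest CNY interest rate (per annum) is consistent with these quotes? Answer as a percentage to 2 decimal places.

2.49%

T = 4/12 years.
By CIP, F/S equals the USD-to-CNY growth ratio: 0.116065/0.11348 = 1.0227793.
The USD side grows by 1 + 0.0938×4/12 = 1.0312667.
So the CNY growth factor = 1.0082984.
r = (1.0082984 − 1)/(4/12) = 0.024895 → 2.49%.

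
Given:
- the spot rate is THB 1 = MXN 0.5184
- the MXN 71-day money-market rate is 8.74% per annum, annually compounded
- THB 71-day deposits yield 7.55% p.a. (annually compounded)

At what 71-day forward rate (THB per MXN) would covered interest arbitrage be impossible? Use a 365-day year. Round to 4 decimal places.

1.9249

T = 71/365 years.
MXN accumulates by (1 + 0.0874)^(71/365) = 1.0164323.
THB growth factor: (1 + 0.0755)^(71/365) = 1.014259.
So F = 0.5184 × 1.0164323 / 1.014259 = 0.5195108 (MXN/THB).
Invert for THB per MXN: 1 / 0.5195108 = 1.9249.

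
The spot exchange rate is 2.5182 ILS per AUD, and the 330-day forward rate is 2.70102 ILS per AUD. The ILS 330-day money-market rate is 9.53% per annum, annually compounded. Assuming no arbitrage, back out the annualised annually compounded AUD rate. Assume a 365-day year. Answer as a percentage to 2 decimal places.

1.36%

T = 330/365 years.
By CIP, F/S equals the ILS-to-AUD growth ratio: 2.70102/2.5182 = 1.0725995.
ILS growth factor: (1 + 0.0953)^(330/365) = 1.085781.
That pins the AUD growth at 1.0122893.
Annualise: 1.0122893^(365/330) − 1 = 0.013602 = 1.36%.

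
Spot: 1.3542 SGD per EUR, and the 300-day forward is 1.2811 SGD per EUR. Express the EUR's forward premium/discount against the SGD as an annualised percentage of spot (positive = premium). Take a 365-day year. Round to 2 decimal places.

-6.57%

T = 300/365 years.
(F − S)/S = (1.2811 − 1.3542)/1.3542 = -0.0539802.
Per annum: -0.0539802 / (300/365) = -0.065676 = -6.57%.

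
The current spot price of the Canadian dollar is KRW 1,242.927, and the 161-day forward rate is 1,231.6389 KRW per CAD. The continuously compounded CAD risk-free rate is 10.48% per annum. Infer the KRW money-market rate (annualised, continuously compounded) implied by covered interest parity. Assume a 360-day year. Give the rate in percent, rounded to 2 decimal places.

T = 161/360 years.
F/S = 1231.6389/1242.927 = 0.9909181 = (growth of KRW) / (growth of CAD).
CAD growth factor: e^(0.1048×161/360) = 1.0479846.
Hence g_KRW = 1.0384669.
Take logs: ln 1.0384669 / (161/360) = 0.084400, so 8.44%.

8.44%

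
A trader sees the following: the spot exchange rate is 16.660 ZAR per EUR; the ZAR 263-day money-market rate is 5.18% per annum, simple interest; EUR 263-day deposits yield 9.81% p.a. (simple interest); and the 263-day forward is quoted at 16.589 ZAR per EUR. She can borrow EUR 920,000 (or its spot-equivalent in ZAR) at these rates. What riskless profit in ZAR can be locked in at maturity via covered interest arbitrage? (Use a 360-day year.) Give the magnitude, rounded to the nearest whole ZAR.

ZAR 448,437

T = 263/360 years.
Keep in EUR, deliver into the forward: 920,000·1.0716675·16.589 = ZAR 16,355,660.78.
Swap to ZAR now, deposit: 920,000·16.660·1.0378427778 = ZAR 15,907,223.82.
The quoted forward overvalues EUR, so borrow ZAR, buy EUR at spot, deposit the EUR at 9.81%, and sell the proceeds forward at 16.589.
The gap between the two covered legs is ZAR 448,437.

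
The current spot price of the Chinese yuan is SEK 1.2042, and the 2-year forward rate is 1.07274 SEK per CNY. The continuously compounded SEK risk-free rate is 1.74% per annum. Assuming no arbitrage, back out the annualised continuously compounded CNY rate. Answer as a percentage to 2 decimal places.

7.52%

T = 2 years.
F/S = 1.07274/1.2042 = 0.8908321 = (growth of SEK) / (growth of CNY).
The SEK side grows by e^(0.0174×2) = 1.0354126.
Hence g_CNY = 1.1622983.
r = ln(1.1622983)/2 = 0.075200 → 7.52%.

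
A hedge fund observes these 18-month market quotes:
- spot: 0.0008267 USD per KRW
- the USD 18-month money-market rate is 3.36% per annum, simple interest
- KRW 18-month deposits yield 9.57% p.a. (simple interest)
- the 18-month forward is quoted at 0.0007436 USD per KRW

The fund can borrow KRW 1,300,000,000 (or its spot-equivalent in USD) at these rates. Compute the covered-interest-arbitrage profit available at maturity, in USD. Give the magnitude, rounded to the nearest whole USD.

T = 18/12 years.
Route A — deposit KRW, sell forward: 1,300,000,000 × 1.143550 × 0.0007436 = USD 1,105,446.91.
Route B — convert at spot, deposit USD: 1,300,000,000 × 0.0008267 × 1.050400 = USD 1,128,875.38.
The quoted forward undervalues KRW, so borrow KRW, convert to USD at spot, deposit the USD at 3.36%, and buy KRW forward at 0.0007436 to cover the loan.
The gap between the two covered legs is USD 23,428.

USD 23,428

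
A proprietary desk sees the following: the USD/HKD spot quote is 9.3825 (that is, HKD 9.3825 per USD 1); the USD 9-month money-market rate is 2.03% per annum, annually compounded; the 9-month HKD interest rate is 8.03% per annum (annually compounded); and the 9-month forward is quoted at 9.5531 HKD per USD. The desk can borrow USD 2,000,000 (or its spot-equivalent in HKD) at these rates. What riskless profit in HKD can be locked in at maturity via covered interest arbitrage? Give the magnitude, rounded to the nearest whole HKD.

T = 9/12 years.
Keep in USD, deliver into the forward: 2,000,000·1.0151866897·9.5531 = HKD 19,396,359.93.
Swap to HKD now, deposit: 2,000,000·9.3825·1.059639849 = HKD 19,884,141.77.
The quoted forward undervalues USD, so borrow USD, convert to HKD at spot, deposit the HKD at 8.03%, and buy USD forward at 9.5531 to cover the loan.
The gap between the two covered legs is HKD 487,782.

HKD 487,782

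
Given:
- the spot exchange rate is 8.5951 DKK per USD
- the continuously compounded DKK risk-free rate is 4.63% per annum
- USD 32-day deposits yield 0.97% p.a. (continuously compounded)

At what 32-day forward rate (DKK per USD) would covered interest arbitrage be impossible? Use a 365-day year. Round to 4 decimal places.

T = 32/365 years.
DKK growth factor: e^(0.0463×32/365) = 1.0040674.
Growth of 1 USD over T: e^(0.0097×32/365) = 1.0008508.
CIP: F = S · (grow DKK)/(grow USD) = 8.5951 × 1.0040674/1.0008508 = 8.622723 DKK per USD.

8.6227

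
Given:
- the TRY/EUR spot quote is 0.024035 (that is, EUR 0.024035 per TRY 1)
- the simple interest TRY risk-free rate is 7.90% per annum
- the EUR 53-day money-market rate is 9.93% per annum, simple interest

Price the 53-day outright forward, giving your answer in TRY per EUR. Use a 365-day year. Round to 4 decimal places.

41.4851

T = 53/365 years.
EUR accumulates by 1 + 0.0993×53/365 = 1.0144189.
Growth of 1 TRY over T: 1 + 0.0790×53/365 = 1.01147123.
CIP: F = S · (grow EUR)/(grow TRY) = 0.024035 × 1.0144189/1.01147123 = 0.024105044 EUR per TRY.
Quoted the other way: 1/0.024105044 = 41.4851 TRY per EUR.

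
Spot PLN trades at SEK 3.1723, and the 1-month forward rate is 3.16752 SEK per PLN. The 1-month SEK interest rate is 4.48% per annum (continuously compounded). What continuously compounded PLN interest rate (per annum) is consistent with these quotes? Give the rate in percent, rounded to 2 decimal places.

T = 1/12 years.
F/S = 3.16752/3.1723 = 0.9984932 = (growth of SEK) / (growth of PLN).
The SEK side grows by e^(0.0448×1/12) = 1.0037403.
Hence g_PLN = 1.005255.
r = ln(1.005255)/(1/12) = 0.062895 → 6.29%.

6.29%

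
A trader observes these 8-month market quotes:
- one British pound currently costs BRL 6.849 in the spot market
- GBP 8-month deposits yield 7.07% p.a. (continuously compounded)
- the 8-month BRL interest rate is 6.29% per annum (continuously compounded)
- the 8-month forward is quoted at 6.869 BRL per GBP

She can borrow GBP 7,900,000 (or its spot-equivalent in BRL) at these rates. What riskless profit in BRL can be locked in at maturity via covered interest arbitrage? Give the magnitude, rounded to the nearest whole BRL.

T = 8/12 years.
Route A — deposit GBP, sell forward: 7,900,000 × 1.048261768 × 6.869 = BRL 56,884,029.67.
Route B — convert at spot, deposit BRL: 7,900,000 × 6.849 × 1.0428249548 = BRL 56,424,234.11.
The quoted forward overvalues GBP, so borrow BRL, buy GBP at spot, deposit the GBP at 7.07%, and sell the proceeds forward at 6.869.
The gap between the two covered legs is BRL 459,796.

BRL 459,796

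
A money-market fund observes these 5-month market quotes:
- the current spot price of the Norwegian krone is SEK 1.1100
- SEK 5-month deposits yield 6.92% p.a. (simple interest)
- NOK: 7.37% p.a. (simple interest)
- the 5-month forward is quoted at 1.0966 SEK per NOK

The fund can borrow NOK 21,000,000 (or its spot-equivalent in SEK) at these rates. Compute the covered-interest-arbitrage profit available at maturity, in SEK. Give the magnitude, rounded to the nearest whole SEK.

SEK 246,335

T = 5/12 years.
Route A — deposit NOK, sell forward: 21,000,000 × 1.0307083333 × 1.0966 = SEK 23,735,769.92.
Route B — convert at spot, deposit SEK: 21,000,000 × 1.1100 × 1.0288333333 = SEK 23,982,105.00.
The quoted forward undervalues NOK, so borrow NOK, convert to SEK at spot, deposit the SEK at 6.92%, and buy NOK forward at 1.0966 to cover the loan.
Arbitrage profit = |23,735,769.92 − 23,982,105.00| = SEK 246,335.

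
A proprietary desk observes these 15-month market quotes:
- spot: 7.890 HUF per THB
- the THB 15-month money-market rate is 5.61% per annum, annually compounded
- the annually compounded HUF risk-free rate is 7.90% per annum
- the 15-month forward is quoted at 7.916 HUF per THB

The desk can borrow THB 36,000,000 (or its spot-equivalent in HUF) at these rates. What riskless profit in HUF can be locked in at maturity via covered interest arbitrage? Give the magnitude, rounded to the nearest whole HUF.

HUF 7,262,483

T = 15/12 years.
Route A — deposit THB, sell forward: 36,000,000 × 1.07061001897 × 7.916 = HUF 305,098,160.77.
Route B — convert at spot, deposit HUF: 36,000,000 × 7.890 × 1.099706535 = HUF 312,360,644.20.
The quoted forward undervalues THB, so borrow THB, convert to HUF at spot, deposit the HUF at 7.90%, and buy THB forward at 7.916 to cover the loan.
The gap between the two covered legs is HUF 7,262,483.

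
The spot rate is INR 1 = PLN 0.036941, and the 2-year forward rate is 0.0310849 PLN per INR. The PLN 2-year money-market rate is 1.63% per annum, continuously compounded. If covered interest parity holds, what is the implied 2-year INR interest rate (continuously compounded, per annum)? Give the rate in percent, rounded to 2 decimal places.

10.26%

T = 2 years.
F/S = 0.0310849/0.036941 = 0.8414742 = (growth of PLN) / (growth of INR).
PLN growth factor: e^(0.0163×2) = 1.0331372.
So the INR growth factor = 1.2277705.
r = ln(1.2277705)/2 = 0.102600 → 10.26%.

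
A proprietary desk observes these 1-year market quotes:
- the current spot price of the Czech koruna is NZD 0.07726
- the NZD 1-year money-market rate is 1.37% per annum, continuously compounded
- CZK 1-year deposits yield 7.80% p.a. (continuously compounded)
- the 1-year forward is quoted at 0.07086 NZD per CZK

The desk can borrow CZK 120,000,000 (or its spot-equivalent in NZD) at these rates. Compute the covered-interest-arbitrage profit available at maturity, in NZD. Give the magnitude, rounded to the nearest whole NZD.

NZD 206,087

T = 1 year.
Invest the CZK and cover forward: 120,000,000 × 1.081122659 × 0.07086 = NZD 9,193,002.19.
Convert at spot and invest in NZD: 120,000,000 × 0.07726 × 1.013794275 = NZD 9,399,089.48.
The quoted forward undervalues CZK, so borrow CZK, convert to NZD at spot, deposit the NZD at 1.37%, and buy CZK forward at 0.07086 to cover the loan.
Profit = 9,399,089.48 − 9,193,002.19 = NZD 206,087.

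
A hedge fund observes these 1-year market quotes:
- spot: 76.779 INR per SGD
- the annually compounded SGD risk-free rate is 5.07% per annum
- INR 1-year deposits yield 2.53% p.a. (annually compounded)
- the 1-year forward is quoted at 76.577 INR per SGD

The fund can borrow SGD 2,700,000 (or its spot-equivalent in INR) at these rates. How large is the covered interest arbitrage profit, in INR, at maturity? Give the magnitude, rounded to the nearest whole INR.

T = 1 year.
Route A — deposit SGD, sell forward: 2,700,000 × 1.050700 × 76.577 = INR 217,240,525.53.
Route B — convert at spot, deposit INR: 2,700,000 × 76.779 × 1.025300 = INR 212,548,073.49.
The quoted forward overvalues SGD, so borrow INR, buy SGD at spot, deposit the SGD at 5.07%, and sell the proceeds forward at 76.577.
Profit = 217,240,525.53 − 212,548,073.49 = INR 4,692,452.

INR 4,692,452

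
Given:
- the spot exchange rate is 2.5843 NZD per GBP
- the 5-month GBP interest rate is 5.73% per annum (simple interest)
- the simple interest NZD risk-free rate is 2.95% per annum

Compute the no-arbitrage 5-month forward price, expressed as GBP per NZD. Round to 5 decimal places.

T = 5/12 years.
Growth of 1 NZD over T: 1 + 0.0295×5/12 = 1.0122917.
GBP accumulates by 1 + 0.0573×5/12 = 1.023875.
Forward (NZD per GBP) = 2.5843 × 1.0122917 / 1.023875 = 2.555063.
Invert for GBP per NZD: 1 / 2.555063 = 0.39138.

0.39138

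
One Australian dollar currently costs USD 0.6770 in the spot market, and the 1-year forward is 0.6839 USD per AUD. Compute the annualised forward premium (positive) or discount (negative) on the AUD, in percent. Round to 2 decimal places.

T = 1 year.
(F − S)/S = (0.6839 − 0.677)/0.677 = 0.0101920.
×(1/T) gives 1.02% p.a.

+1.02%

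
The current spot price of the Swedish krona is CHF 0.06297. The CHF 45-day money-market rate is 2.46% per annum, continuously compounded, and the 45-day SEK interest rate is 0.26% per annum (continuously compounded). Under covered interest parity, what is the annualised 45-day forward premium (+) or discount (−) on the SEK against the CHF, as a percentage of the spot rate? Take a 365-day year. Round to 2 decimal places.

T = 45/365 years.
CIP forward (CHF per SEK) = 0.06297 × 1.0030375/1.0003206 = 0.06314103.
Annualised premium = (F − S)/S × (1/T) = (0.06314103 − 0.06297)/0.06297 ÷ (45/365) = 2.20%.

+2.20%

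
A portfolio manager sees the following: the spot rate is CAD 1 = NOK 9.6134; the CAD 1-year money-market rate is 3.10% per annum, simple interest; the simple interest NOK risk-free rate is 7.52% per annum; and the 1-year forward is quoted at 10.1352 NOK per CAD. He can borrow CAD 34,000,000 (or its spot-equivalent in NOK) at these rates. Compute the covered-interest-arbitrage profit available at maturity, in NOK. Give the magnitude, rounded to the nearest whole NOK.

T = 1 year.
Keep in CAD, deliver into the forward: 34,000,000·1.031000·10.1352 = NOK 355,279,300.80.
Swap to NOK now, deposit: 34,000,000·9.6134·1.075200 = NOK 351,435,141.12.
The quoted forward overvalues CAD, so borrow NOK, buy CAD at spot, deposit the CAD at 3.10%, and sell the proceeds forward at 10.1352.
The gap between the two covered legs is NOK 3,844,160.

NOK 3,844,160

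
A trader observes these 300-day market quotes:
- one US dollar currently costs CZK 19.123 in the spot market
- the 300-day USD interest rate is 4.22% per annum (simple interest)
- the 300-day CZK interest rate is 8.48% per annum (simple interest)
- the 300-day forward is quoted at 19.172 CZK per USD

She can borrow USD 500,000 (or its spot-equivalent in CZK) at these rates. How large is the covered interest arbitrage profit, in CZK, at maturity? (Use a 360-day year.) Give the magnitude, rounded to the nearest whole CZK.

T = 300/360 years.
Route A — deposit USD, sell forward: 500,000 × 1.035166667 × 19.172 = CZK 9,923,107.67.
Route B — convert at spot, deposit CZK: 500,000 × 19.123 × 1.070666667 = CZK 10,237,179.34.
The quoted forward undervalues USD, so borrow USD, convert to CZK at spot, deposit the CZK at 8.48%, and buy USD forward at 19.172 to cover the loan.
Profit = 10,237,179.34 − 9,923,107.67 = CZK 314,072.

CZK 314,072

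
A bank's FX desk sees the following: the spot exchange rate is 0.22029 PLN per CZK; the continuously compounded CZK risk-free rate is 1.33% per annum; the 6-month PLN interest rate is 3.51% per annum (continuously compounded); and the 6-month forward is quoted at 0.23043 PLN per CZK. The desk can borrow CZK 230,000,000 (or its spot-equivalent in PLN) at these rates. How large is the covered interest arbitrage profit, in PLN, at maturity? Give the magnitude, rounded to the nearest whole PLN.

T = 6/12 years.
Invest the CZK and cover forward: 230,000,000 × 1.0066721603 × 0.23043 = PLN 53,352,517.16.
Convert at spot and invest in PLN: 230,000,000 × 0.22029 × 1.0177049061 = PLN 51,563,749.17.
The quoted forward overvalues CZK, so borrow PLN, buy CZK at spot, deposit the CZK at 1.33%, and sell the proceeds forward at 0.23043.
Arbitrage profit = |53,352,517.16 − 51,563,749.17| = PLN 1,788,768.

PLN 1,788,768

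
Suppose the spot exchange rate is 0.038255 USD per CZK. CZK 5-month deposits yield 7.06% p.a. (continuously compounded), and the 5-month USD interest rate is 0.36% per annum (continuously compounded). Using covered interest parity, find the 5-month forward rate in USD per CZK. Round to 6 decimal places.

0.037202

T = 5/12 years.
Growth of 1 USD over T: e^(0.0036×5/12) = 1.0015011.
CZK growth factor: e^(0.0706×5/12) = 1.0298536.
CIP: F = S · (grow USD)/(grow CZK) = 0.038255 × 1.0015011/1.0298536 = 0.03720182 USD per CZK.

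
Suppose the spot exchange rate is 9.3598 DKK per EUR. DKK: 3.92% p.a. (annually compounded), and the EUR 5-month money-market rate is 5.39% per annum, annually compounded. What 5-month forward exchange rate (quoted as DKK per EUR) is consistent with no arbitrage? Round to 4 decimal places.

9.3052

T = 5/12 years.
DKK growth factor: (1 + 0.0392)^(5/12) = 1.0161504.
Growth of 1 EUR over T: (1 + 0.0539)^(5/12) = 1.022115.
CIP: F = S · (grow DKK)/(grow EUR) = 9.3598 × 1.0161504/1.022115 = 9.305180 DKK per EUR.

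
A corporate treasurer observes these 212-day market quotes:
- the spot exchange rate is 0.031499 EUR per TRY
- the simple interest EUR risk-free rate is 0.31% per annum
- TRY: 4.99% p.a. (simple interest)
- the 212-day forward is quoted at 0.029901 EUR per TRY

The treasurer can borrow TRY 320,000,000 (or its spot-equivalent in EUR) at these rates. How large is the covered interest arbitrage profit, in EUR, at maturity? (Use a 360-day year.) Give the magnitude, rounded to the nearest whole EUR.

EUR 248,591

T = 212/360 years.
Invest the TRY and cover forward: 320,000,000 × 1.0293855556 × 0.029901 = EUR 9,849,490.40.
Convert at spot and invest in EUR: 320,000,000 × 0.031499 × 1.0018255556 = EUR 10,098,081.02.
The quoted forward undervalues TRY, so borrow TRY, convert to EUR at spot, deposit the EUR at 0.31%, and buy TRY forward at 0.029901 to cover the loan.
The gap between the two covered legs is EUR 248,591.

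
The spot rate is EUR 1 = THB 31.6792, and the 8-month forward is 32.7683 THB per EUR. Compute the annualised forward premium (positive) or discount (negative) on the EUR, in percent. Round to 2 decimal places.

+5.16%

T = 8/12 years.
(F − S)/S = (32.7683 − 31.6792)/31.6792 = 0.0343790.
Per annum: 0.0343790 / (8/12) = 0.051569 = 5.16%.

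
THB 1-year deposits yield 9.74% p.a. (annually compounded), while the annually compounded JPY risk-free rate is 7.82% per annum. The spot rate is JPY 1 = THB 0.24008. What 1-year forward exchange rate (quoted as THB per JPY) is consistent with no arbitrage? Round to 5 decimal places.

0.24436

T = 1 year.
THB growth factor: (1 + 0.0974)^1 = 1.097400.
JPY growth factor: (1 + 0.0782)^1 = 1.078200.
Forward (THB per JPY) = 0.24008 × 1.097400 / 1.078200 = 0.2443552.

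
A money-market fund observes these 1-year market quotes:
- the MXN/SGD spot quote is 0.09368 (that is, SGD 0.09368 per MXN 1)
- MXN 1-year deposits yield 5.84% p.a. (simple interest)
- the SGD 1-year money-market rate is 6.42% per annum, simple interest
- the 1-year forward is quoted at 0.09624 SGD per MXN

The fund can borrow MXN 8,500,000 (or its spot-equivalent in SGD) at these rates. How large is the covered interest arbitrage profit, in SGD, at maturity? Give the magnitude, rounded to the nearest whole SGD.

SGD 18,412

T = 1 year.
Invest the MXN and cover forward: 8,500,000 × 1.058400 × 0.09624 = SGD 865,813.54.
Convert at spot and invest in SGD: 8,500,000 × 0.09368 × 1.064200 = SGD 847,401.18.
The quoted forward overvalues MXN, so borrow SGD, buy MXN at spot, deposit the MXN at 5.84%, and sell the proceeds forward at 0.09624.
The gap between the two covered legs is SGD 18,412.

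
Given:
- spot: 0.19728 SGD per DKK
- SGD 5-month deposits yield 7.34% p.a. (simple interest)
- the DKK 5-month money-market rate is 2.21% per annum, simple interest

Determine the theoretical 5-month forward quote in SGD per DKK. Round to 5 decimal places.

0.20146

T = 5/12 years.
Growth of 1 SGD over T: 1 + 0.0734×5/12 = 1.0305833.
DKK growth factor: 1 + 0.0221×5/12 = 1.0092083.
Forward (SGD per DKK) = 0.19728 × 1.0305833 / 1.0092083 = 0.2014584.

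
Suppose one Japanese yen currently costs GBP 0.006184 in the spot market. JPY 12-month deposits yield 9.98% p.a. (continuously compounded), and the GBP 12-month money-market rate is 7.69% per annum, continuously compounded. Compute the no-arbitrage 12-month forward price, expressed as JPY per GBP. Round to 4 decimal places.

T = 1 year.
GBP accumulates by e^(0.0769×1) = 1.079934078.
Growth of 1 JPY over T: e^(0.0998×1) = 1.104949906.
CIP: F = S · (grow GBP)/(grow JPY) = 0.006184 × 1.079934078/1.104949906 = 0.00604399557 GBP per JPY.
Invert for JPY per GBP: 1 / 0.00604399557 = 165.4535.

165.4535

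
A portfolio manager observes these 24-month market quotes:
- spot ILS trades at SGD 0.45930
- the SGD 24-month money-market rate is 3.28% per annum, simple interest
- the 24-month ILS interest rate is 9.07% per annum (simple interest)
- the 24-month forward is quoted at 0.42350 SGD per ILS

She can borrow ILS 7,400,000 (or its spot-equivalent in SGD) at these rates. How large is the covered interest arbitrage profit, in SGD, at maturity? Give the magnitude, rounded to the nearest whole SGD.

T = 2 years.
Invest the ILS and cover forward: 7,400,000 × 1.181400 × 0.42350 = SGD 3,702,389.46.
Convert at spot and invest in SGD: 7,400,000 × 0.45930 × 1.065600 = SGD 3,621,782.59.
The quoted forward overvalues ILS, so borrow SGD, buy ILS at spot, deposit the ILS at 9.07%, and sell the proceeds forward at 0.42350.
The gap between the two covered legs is SGD 80,607.

SGD 80,607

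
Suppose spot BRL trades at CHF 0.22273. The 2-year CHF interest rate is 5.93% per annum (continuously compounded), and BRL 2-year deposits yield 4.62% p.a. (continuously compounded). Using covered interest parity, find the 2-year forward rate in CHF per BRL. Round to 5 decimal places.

0.22864

T = 2 years.
CHF accumulates by e^(0.0593×2) = 1.1259195.
BRL accumulates by e^(0.0462×2) = 1.0968035.
So F = 0.22273 × 1.1259195 / 1.0968035 = 0.2286426 (CHF/BRL).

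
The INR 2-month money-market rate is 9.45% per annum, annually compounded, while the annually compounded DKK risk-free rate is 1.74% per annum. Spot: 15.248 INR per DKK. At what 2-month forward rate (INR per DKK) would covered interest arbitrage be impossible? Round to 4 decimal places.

15.4348

T = 2/12 years.
Growth of 1 INR over T: (1 + 0.0945)^(2/12) = 1.01516342.
Growth of 1 DKK over T: (1 + 0.0174)^(2/12) = 1.0028792.
So F = 15.248 × 1.01516342 / 1.0028792 = 15.434772 (INR/DKK).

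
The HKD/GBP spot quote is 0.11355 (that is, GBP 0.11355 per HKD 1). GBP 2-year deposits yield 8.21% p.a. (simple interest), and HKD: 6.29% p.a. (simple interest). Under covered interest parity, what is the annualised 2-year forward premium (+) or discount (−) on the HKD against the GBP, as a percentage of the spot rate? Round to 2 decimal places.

T = 2 years.
F = S · g_GBP/g_HKD = 0.11355 × 1.164200/1.125800 = 0.11742309.
(F − S)/S ÷ T = (0.11742309 − 0.11355)/0.11355/2 = 0.017055 → 1.71%.

+1.71%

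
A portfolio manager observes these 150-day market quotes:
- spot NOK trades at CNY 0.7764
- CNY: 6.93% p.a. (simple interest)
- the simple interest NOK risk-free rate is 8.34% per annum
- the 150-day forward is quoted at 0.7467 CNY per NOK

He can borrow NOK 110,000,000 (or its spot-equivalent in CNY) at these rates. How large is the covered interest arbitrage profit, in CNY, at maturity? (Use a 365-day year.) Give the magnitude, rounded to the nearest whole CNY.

T = 150/365 years.
Route A — deposit NOK, sell forward: 110,000,000 × 1.0342739726 × 0.7467 = CNY 84,952,161.29.
Route B — convert at spot, deposit CNY: 110,000,000 × 0.7764 × 1.0284794521 = CNY 87,836,259.13.
The quoted forward undervalues NOK, so borrow NOK, convert to CNY at spot, deposit the CNY at 6.93%, and buy NOK forward at 0.7467 to cover the loan.
Arbitrage profit = |84,952,161.29 − 87,836,259.13| = CNY 2,884,098.

CNY 2,884,098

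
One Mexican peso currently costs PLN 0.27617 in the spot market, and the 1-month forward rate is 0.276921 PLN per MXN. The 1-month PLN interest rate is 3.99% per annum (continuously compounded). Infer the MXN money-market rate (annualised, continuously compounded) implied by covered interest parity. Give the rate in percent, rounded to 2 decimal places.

0.73%

T = 1/12 years.
CIP gives F = S · g_PLN/g_MXN, so g_PLN/g_MXN = 0.276921/0.27617 = 1.0027193.
PLN growth factor: e^(0.0399×1/12) = 1.0033305.
That pins the MXN growth at 1.0006095.
Take logs: ln 1.0006095 / (1/12) = 0.007312, so 0.73%.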